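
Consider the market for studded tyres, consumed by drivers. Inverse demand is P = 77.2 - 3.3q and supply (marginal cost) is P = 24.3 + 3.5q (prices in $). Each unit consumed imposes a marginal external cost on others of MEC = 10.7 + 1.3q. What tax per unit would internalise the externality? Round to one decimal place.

tax = $17.5 per unit

Social marginal benefit = demand − MEC = 66.5 - 4.6q.
Set SMB = MC: 66.5 - 4.6q = 24.3 + 3.5q → q* = 5.2099.
The Pigouvian tax equals MEC at q*: 10.7 + 1.3×5.2099 = 17.4729.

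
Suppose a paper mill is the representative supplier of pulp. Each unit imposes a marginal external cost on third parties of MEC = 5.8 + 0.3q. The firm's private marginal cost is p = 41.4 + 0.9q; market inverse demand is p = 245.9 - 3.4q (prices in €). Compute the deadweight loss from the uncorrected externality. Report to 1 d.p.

Market equilibrium (private): 41.4 + 0.9q = 245.9 - 3.4q → q_m = 47.5581.
Social marginal cost = private MC + MEC = 47.2 + 1.2q.
Set SMC = demand: 47.2 + 1.2q = 245.9 - 3.4q → q* = 43.1957.
The welfare-loss triangle has base |q_m − q*| and height MEC(q_m) (the vertical gap between SMC and demand is zero at q* and MEC at q_m).
DWL = ½ × 4.3624 × 20.0674 = 43.7710.

DWL = €43.8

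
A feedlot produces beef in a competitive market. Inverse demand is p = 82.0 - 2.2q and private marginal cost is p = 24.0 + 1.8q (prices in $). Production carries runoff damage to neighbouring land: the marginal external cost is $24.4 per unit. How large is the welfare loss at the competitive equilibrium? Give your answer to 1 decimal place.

DWL = $74.4

Market equilibrium (private): 24.0 + 1.8q = 82.0 - 2.2q → q_m = 14.5000.
Social marginal cost = private MC + MEC = 48.4 + 1.8q.
Set SMC = demand: 48.4 + 1.8q = 82.0 - 2.2q → q* = 8.4000.
Height of the DWL triangle at q_m is SMC(q_m) − demand(q_m) = MEC(q_m) = 24.4000.
DWL = ½ × 6.1000 × 24.4000 = 74.4200.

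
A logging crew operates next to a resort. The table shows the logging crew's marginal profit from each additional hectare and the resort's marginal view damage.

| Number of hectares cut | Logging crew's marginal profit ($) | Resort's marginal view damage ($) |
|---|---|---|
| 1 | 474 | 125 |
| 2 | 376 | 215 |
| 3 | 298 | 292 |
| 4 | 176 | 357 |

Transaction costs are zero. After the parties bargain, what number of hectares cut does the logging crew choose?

3

Bargaining reaches the level where marginal profit last exceeds marginal view damage.
That holds through level 3 (298 ≥ 292) but not at 4 (176 < 357).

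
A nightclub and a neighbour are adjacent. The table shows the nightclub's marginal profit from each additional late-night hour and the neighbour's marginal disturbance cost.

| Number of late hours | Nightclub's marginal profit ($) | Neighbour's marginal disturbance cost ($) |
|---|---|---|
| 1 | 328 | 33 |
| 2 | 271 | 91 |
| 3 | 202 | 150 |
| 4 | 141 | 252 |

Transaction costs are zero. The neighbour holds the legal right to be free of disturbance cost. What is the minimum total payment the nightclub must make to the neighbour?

Efficient level: marginal profit ≥ marginal disturbance cost through level 3, so k* = 3.
With the neighbour holding the right, the nightclub must at least compensate total damage at k*: 33 + 91 + 150 = 274.

$274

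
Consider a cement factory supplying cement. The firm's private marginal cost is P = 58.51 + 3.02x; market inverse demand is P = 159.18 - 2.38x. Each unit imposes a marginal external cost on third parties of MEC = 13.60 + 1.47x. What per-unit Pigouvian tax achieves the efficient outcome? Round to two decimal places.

tax = 32.23 per unit

Social marginal cost = private MC + MEC = 72.11 + 4.49x.
Set SMC = demand: 72.11 + 4.49x = 159.18 - 2.38x → x* = 12.6739.
The Pigouvian tax equals MEC at x*: 13.60 + 1.47×12.6739 = 32.2306.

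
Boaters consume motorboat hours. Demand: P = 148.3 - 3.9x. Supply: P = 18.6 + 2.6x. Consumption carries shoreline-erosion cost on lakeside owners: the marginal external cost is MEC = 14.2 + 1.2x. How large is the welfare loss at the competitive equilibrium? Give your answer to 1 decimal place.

DWL = 94.5

Market equilibrium (private): 18.6 + 2.6x = 148.3 - 3.9x → x_m = 19.9538.
Social marginal benefit = demand − MEC = 134.1 - 5.1x.
Set SMB = MC: 134.1 - 5.1x = 18.6 + 2.6x → x* = 15.0000.
The loss is the area between SMB and MC from x* to x_m; with linear curves that's a triangle of height MEC(x_m).
DWL = ½ × 4.9538 × 38.1446 = 94.4804.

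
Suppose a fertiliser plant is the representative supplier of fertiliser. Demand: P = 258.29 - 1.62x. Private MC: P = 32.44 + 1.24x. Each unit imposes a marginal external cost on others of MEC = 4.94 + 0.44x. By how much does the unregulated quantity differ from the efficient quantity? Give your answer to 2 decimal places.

12.03 units

Market equilibrium (private): 32.44 + 1.24x = 258.29 - 1.62x → x_m = 78.9685.
Social marginal cost = private MC + MEC = 37.38 + 1.68x.
Set SMC = demand: 37.38 + 1.68x = 258.29 - 1.62x → x* = 66.9424.
Gap = |78.9685 − 66.9424| = 12.0261.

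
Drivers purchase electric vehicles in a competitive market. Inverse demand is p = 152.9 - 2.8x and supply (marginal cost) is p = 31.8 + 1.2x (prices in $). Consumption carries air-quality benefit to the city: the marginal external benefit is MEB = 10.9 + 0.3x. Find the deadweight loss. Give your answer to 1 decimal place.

Market equilibrium (private): 31.8 + 1.2x = 152.9 - 2.8x → x_m = 30.2750.
Social marginal benefit = demand + MEB = 163.8 - 2.5x.
Set SMB = MC: 163.8 - 2.5x = 31.8 + 1.2x → x* = 35.6757.
The welfare-loss triangle has base |x_m − x*| and height MEB(x_m) (the vertical gap between SMB and MC is zero at x* and MEB at x_m).
DWL = ½ × 5.4007 × 19.9825 = 53.9597.

DWL = $54.0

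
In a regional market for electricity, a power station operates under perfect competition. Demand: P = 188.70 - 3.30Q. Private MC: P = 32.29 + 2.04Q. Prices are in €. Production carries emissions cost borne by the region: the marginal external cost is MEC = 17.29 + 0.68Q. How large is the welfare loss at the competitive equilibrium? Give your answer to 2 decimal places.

Market equilibrium (private): 32.29 + 2.04Q = 188.70 - 3.30Q → Q_m = 29.2903.
Social marginal cost = private MC + MEC = 49.58 + 2.72Q.
Set SMC = demand: 49.58 + 2.72Q = 188.70 - 3.30Q → Q* = 23.1096.
Height of the DWL triangle at Q_m is SMC(Q_m) − demand(Q_m) = MEC(Q_m) = 37.2074.
DWL = ½ × 6.1807 × 37.2074 = 114.9839.

DWL = €114.98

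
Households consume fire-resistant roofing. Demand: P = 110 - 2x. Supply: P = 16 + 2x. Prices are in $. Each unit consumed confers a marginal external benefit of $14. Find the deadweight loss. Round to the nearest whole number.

DWL = $25

Market equilibrium (private): 16 + 2x = 110 - 2x → x_m = 23.5000.
Social marginal benefit = demand + MEB = 124 - 2x.
Set SMB = MC: 124 - 2x = 16 + 2x → x* = 27.0000.
The loss is the area between SMB and MC from x* to x_m; with linear curves that's a triangle of height MEB(x_m).
DWL = ½ × 3.5000 × 14.0000 = 24.5000.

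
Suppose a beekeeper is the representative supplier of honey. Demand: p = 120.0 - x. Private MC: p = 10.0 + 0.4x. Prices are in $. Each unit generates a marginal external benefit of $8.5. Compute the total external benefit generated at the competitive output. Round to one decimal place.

$667.9

Market equilibrium (private): 10.0 + 0.4x = 120.0 - x → x_m = 78.5714.
Total external benefit = MEB × x_m = 8.5 × 78.5714 = 667.8569.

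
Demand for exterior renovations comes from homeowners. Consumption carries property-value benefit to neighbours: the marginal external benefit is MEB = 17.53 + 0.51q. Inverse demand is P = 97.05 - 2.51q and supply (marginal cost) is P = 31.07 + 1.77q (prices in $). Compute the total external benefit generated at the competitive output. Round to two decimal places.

$330.84

Market equilibrium (private): 31.07 + 1.77q = 97.05 - 2.51q → q_m = 15.4159.
Total external benefit = ∫₀^{q_m} (17.53 + 0.51q) dq = 17.53×15.4159 + ½×0.51×15.4159² = 330.8415.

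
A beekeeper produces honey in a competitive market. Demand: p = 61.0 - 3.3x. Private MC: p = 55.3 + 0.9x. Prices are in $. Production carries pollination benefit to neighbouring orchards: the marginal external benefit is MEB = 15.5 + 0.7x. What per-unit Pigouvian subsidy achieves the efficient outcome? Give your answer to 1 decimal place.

subsidy = $19.7 per unit

Social marginal cost = private MC − MEB = 39.8 + 0.2x.
Set SMC = demand: 39.8 + 0.2x = 61.0 - 3.3x → x* = 6.0571.
The Pigouvian subsidy equals MEB at x*: 15.5 + 0.7×6.0571 = 19.7400.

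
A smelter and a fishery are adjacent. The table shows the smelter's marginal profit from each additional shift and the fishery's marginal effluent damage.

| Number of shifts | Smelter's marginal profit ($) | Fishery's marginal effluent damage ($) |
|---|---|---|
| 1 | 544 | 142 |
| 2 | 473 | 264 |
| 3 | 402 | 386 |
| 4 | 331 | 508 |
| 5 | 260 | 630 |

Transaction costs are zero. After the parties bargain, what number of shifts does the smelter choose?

Bargaining reaches the level where marginal profit last exceeds marginal effluent damage.
That holds through level 3 (402 ≥ 386) but not at 4 (331 < 508).

3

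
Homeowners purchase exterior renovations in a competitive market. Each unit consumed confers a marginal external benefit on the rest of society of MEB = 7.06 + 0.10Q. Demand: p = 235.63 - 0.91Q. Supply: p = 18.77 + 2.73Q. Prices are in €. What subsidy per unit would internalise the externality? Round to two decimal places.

subsidy = €13.39 per unit

Social marginal benefit = demand + MEB = 242.69 - 0.81Q.
Set SMB = MC: 242.69 - 0.81Q = 18.77 + 2.73Q → Q* = 63.2542.
The Pigouvian subsidy equals MEB at Q*: 7.06 + 0.10×63.2542 = 13.3854.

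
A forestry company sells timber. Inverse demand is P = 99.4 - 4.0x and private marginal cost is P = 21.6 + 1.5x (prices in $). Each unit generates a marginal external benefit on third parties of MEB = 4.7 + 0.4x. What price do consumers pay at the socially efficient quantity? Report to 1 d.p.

Social marginal cost = private MC − MEB = 16.9 + 1.1x.
Set SMC = demand: 16.9 + 1.1x = 99.4 - 4.0x → x* = 16.1765.
Consumer price on the demand curve at x*: 99.4 − 4.0×16.1765 = 34.6940.

P = $34.7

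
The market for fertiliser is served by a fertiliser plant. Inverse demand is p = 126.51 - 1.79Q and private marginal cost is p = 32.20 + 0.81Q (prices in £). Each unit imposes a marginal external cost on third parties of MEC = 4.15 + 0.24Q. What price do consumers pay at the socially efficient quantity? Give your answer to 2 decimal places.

Social marginal cost = private MC + MEC = 36.35 + 1.05Q.
Set SMC = demand: 36.35 + 1.05Q = 126.51 - 1.79Q → Q* = 31.7465.
Consumer price on the demand curve at Q*: 126.51 − 1.79×31.7465 = 69.6838.

P = £69.68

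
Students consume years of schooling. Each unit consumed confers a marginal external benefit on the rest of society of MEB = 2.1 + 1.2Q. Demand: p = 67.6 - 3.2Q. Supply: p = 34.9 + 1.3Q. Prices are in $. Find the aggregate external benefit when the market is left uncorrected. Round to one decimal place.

$46.9

Market equilibrium (private): 34.9 + 1.3Q = 67.6 - 3.2Q → Q_m = 7.2667.
Total external benefit = ∫₀^{Q_m} (2.1 + 1.2Q) dQ = 2.1×7.2667 + ½×1.2×7.2667² = 46.9430.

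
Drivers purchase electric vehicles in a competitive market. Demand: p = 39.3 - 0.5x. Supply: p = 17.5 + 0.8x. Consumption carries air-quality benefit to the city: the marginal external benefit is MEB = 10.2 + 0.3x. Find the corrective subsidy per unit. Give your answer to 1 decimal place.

subsidy = 19.8 per unit

Social marginal benefit = demand + MEB = 49.5 - 0.2x.
Set SMB = MC: 49.5 - 0.2x = 17.5 + 0.8x → x* = 32.0000.
The Pigouvian subsidy equals MEB at x*: 10.2 + 0.3×32.0000 = 19.8000.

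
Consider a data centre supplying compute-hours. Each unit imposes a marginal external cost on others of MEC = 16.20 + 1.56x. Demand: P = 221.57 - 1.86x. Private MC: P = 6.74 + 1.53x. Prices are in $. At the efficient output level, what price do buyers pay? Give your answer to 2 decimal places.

P = $146.93

Social marginal cost = private MC + MEC = 22.94 + 3.09x.
Set SMC = demand: 22.94 + 3.09x = 221.57 - 1.86x → x* = 40.1273.
Consumer price on the demand curve at x*: 221.57 − 1.86×40.1273 = 146.9332.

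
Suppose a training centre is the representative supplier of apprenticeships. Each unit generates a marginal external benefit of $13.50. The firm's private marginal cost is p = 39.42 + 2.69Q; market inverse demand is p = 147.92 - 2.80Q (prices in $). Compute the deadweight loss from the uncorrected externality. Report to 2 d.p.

DWL = $16.60

Market equilibrium (private): 39.42 + 2.69Q = 147.92 - 2.80Q → Q_m = 19.7632.
Social marginal cost = private MC − MEB = 25.92 + 2.69Q.
Set SMC = demand: 25.92 + 2.69Q = 147.92 - 2.80Q → Q* = 22.2222.
The welfare-loss triangle has base |Q_m − Q*| and height MEB(Q_m) (the vertical gap between SMC and demand is zero at Q* and MEB at Q_m).
DWL = ½ × 2.4590 × 13.5000 = 16.5983.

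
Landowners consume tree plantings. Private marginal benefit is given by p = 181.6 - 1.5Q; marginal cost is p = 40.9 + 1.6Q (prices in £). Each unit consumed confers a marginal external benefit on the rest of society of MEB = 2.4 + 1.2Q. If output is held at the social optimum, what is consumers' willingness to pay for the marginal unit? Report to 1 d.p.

P = £68.6

Social marginal benefit = demand + MEB = 184.0 - 0.3Q.
Set SMB = MC: 184.0 - 0.3Q = 40.9 + 1.6Q → Q* = 75.3158.
Consumer price on the demand curve at Q*: 181.6 − 1.5×75.3158 = 68.6263.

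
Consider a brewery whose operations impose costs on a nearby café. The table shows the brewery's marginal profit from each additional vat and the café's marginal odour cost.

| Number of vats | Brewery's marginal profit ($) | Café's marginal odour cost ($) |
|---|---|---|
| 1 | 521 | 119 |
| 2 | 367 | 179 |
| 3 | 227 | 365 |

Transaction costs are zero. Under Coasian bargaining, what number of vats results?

Bargaining reaches the level where marginal profit last exceeds marginal odour cost.
That holds through level 2 (367 ≥ 179) but not at 3 (227 < 365).

2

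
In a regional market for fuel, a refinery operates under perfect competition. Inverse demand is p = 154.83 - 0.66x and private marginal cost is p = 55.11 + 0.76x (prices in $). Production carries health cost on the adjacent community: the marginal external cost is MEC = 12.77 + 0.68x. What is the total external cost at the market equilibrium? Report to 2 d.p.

Market equilibrium (private): 55.11 + 0.76x = 154.83 - 0.66x → x_m = 70.2254.
Total external cost = ∫₀^{x_m} (12.77 + 0.68x) dx = 12.77×70.2254 + ½×0.68×70.2254² = 2573.5247.

$2573.52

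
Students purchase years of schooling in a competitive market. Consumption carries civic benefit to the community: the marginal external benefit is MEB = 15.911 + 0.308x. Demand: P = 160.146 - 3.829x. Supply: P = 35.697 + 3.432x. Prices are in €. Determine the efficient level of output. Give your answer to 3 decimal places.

Social marginal benefit = demand + MEB = 176.057 - 3.521x.
Set SMB = MC: 176.057 - 3.521x = 35.697 + 3.432x → x* = 20.1870.

x* = 20.187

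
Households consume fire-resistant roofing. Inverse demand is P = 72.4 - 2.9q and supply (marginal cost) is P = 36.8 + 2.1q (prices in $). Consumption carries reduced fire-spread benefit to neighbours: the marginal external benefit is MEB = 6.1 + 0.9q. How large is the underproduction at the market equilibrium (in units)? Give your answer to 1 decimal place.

Market equilibrium (private): 36.8 + 2.1q = 72.4 - 2.9q → q_m = 7.1200.
Social marginal benefit = demand + MEB = 78.5 - 2.0q.
Set SMB = MC: 78.5 - 2.0q = 36.8 + 2.1q → q* = 10.1707.
Gap = |7.1200 − 10.1707| = 3.0507.

3.1 units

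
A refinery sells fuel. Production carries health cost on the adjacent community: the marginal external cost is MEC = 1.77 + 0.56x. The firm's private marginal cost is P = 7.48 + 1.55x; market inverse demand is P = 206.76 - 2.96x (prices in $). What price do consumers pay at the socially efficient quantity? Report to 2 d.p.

Social marginal cost = private MC + MEC = 9.25 + 2.11x.
Set SMC = demand: 9.25 + 2.11x = 206.76 - 2.96x → x* = 38.9566.
Consumer price on the demand curve at x*: 206.76 − 2.96×38.9566 = 91.4485.

P = $91.45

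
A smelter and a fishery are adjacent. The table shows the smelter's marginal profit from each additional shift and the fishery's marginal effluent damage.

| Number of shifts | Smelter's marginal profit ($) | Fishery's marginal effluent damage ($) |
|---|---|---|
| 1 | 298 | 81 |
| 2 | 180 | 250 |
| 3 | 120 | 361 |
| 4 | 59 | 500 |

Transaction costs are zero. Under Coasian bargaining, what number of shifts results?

1

Bargaining reaches the level where marginal profit last exceeds marginal effluent damage.
That holds through level 1 (298 ≥ 81) but not at 2 (180 < 250).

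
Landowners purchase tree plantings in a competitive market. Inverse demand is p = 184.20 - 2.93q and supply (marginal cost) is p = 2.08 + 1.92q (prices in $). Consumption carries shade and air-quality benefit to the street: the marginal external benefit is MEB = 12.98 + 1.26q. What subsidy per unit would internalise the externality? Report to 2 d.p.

subsidy = $81.46 per unit

Social marginal benefit = demand + MEB = 197.18 - 1.67q.
Set SMB = MC: 197.18 - 1.67q = 2.08 + 1.92q → q* = 54.3454.
The Pigouvian subsidy equals MEB at q*: 12.98 + 1.26×54.3454 = 81.4552.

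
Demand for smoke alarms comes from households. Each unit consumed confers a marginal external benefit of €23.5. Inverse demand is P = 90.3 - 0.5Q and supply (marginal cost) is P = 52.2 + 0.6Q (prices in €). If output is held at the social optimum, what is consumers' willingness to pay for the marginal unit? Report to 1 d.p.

P = €62.3

Social marginal benefit = demand + MEB = 113.8 - 0.5Q.
Set SMB = MC: 113.8 - 0.5Q = 52.2 + 0.6Q → Q* = 56.0000.
Consumer price on the demand curve at Q*: 90.3 − 0.5×56.0000 = 62.3000.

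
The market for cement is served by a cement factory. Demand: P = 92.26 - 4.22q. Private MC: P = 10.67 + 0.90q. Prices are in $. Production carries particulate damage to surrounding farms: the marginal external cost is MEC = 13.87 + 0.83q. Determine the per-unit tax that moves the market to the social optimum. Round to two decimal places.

Social marginal cost = private MC + MEC = 24.54 + 1.73q.
Set SMC = demand: 24.54 + 1.73q = 92.26 - 4.22q → q* = 11.3815.
The Pigouvian tax equals MEC at q*: 13.87 + 0.83×11.3815 = 23.3166.

tax = $23.32 per unit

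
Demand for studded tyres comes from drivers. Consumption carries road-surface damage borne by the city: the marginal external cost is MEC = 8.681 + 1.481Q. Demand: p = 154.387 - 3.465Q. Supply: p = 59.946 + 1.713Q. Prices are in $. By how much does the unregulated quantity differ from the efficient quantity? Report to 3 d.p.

Market equilibrium (private): 59.946 + 1.713Q = 154.387 - 3.465Q → Q_m = 18.2389.
Social marginal benefit = demand − MEC = 145.706 - 4.946Q.
Set SMB = MC: 145.706 - 4.946Q = 59.946 + 1.713Q → Q* = 12.8788.
Gap = |18.2389 − 12.8788| = 5.3601.

5.360 units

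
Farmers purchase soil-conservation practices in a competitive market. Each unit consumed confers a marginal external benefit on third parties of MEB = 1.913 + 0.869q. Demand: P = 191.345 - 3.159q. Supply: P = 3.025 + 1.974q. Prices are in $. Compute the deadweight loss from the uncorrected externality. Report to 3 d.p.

Market equilibrium (private): 3.025 + 1.974q = 191.345 - 3.159q → q_m = 36.6881.
Social marginal benefit = demand + MEB = 193.258 - 2.290q.
Set SMB = MC: 193.258 - 2.290q = 3.025 + 1.974q → q* = 44.6137.
Height of the DWL triangle at q_m is SMB(q_m) − MC(q_m) = MEB(q_m) = 33.7950.
DWL = ½ × 7.9256 × 33.7950 = 133.9228.

DWL = $133.923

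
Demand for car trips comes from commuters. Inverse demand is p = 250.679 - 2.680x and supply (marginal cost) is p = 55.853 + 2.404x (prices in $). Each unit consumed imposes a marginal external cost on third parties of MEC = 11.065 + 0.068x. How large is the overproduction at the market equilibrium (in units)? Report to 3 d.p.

Market equilibrium (private): 55.853 + 2.404x = 250.679 - 2.680x → x_m = 38.3214.
Social marginal benefit = demand − MEC = 239.614 - 2.748x.
Set SMB = MC: 239.614 - 2.748x = 55.853 + 2.404x → x* = 35.6679.
Gap = |38.3214 − 35.6679| = 2.6535.

2.654 units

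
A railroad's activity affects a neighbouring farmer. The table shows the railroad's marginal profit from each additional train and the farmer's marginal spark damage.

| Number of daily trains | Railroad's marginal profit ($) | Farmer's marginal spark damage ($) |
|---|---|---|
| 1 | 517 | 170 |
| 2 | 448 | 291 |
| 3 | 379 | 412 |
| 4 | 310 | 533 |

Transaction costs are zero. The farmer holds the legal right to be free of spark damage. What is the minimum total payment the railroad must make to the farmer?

$461

Efficient level: marginal profit ≥ marginal spark damage through level 2, so k* = 2.
With the farmer holding the right, the railroad must at least compensate total damage at k*: 170 + 291 = 461.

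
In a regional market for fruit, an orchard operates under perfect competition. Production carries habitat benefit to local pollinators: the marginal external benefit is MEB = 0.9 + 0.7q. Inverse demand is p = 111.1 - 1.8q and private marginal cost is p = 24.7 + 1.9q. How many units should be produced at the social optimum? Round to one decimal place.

Social marginal cost = private MC − MEB = 23.8 + 1.2q.
Set SMC = demand: 23.8 + 1.2q = 111.1 - 1.8q → q* = 29.1000.

q* = 29.1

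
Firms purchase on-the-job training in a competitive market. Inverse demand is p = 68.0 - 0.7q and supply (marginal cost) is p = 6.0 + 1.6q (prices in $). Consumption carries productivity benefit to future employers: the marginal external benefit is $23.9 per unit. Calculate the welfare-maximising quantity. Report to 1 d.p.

q* = 37.3

Social marginal benefit = demand + MEB = 91.9 - 0.7q.
Set SMB = MC: 91.9 - 0.7q = 6.0 + 1.6q → q* = 37.3478.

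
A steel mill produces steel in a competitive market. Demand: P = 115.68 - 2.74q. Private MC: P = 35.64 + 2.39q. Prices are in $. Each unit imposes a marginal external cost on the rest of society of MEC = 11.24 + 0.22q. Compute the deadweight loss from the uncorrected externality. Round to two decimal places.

Market equilibrium (private): 35.64 + 2.39q = 115.68 - 2.74q → q_m = 15.6023.
Social marginal cost = private MC + MEC = 46.88 + 2.61q.
Set SMC = demand: 46.88 + 2.61q = 115.68 - 2.74q → q* = 12.8598.
The welfare-loss triangle has base |q_m − q*| and height MEC(q_m) (the vertical gap between SMC and demand is zero at q* and MEC at q_m).
DWL = ½ × 2.7425 × 14.6725 = 20.1197.

DWL = $20.12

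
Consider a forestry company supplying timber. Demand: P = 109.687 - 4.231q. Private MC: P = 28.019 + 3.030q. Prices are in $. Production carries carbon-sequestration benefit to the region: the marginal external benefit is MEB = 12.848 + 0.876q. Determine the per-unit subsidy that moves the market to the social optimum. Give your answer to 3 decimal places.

subsidy = $25.815 per unit

Social marginal cost = private MC − MEB = 15.171 + 2.154q.
Set SMC = demand: 15.171 + 2.154q = 109.687 - 4.231q → q* = 14.8028.
The Pigouvian subsidy equals MEB at q*: 12.848 + 0.876×14.8028 = 25.8153.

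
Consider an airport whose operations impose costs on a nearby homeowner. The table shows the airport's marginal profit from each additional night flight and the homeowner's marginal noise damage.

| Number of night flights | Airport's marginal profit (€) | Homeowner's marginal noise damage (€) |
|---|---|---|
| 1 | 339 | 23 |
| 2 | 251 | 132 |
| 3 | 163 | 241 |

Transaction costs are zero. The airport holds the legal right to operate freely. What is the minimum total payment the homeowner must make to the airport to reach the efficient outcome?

€163

Left alone the airport would choose level 3 (marginal profit stays positive).
Efficient level: k* = 2 (marginal profit ≥ marginal noise damage through 2).
The homeowner must at least cover the airport's forgone profit from cutting 3→2: 163 = 163.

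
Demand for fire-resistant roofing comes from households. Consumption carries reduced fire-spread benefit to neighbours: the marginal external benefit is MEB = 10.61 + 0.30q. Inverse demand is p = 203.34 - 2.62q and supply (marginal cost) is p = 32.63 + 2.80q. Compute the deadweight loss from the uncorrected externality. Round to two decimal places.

Market equilibrium (private): 32.63 + 2.80q = 203.34 - 2.62q → q_m = 31.4963.
Social marginal benefit = demand + MEB = 213.95 - 2.32q.
Set SMB = MC: 213.95 - 2.32q = 32.63 + 2.80q → q* = 35.4141.
Between q* and q_m the wedge SMB − MC runs linearly from 0 to MEB(q_m), so the loss is a triangle.
DWL = ½ × 3.9178 × 20.0589 = 39.2934.

DWL = 39.29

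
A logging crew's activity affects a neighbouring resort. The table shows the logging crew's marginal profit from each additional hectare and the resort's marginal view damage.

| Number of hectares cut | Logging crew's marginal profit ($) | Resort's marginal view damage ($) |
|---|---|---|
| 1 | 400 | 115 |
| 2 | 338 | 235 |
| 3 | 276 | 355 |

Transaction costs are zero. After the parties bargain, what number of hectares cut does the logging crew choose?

2

Bargaining reaches the level where marginal profit last exceeds marginal view damage.
That holds through level 2 (338 ≥ 235) but not at 3 (276 < 355).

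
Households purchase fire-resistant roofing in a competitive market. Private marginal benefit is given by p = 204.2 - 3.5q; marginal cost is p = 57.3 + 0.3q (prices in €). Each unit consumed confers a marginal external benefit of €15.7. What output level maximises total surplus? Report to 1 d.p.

Social marginal benefit = demand + MEB = 219.9 - 3.5q.
Set SMB = MC: 219.9 - 3.5q = 57.3 + 0.3q → q* = 42.7895.

q* = 42.8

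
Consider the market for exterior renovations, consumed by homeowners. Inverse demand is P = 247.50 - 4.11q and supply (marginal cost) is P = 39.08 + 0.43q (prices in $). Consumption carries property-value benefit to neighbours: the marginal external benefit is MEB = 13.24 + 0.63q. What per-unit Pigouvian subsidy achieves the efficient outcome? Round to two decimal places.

subsidy = $48.96 per unit

Social marginal benefit = demand + MEB = 260.74 - 3.48q.
Set SMB = MC: 260.74 - 3.48q = 39.08 + 0.43q → q* = 56.6905.
The Pigouvian subsidy equals MEB at q*: 13.24 + 0.63×56.6905 = 48.9550.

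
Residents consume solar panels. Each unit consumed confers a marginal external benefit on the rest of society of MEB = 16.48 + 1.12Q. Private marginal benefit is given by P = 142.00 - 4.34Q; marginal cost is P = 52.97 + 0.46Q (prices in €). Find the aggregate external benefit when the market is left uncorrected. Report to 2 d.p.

Market equilibrium (private): 52.97 + 0.46Q = 142.00 - 4.34Q → Q_m = 18.5479.
Total external benefit = ∫₀^{Q_m} (16.48 + 1.12Q) dQ = 16.48×18.5479 + ½×1.12×18.5479² = 498.3232.

€498.32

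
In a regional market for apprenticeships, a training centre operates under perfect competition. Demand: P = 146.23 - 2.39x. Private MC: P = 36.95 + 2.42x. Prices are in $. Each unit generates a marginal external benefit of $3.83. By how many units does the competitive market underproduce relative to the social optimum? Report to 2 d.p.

Market equilibrium (private): 36.95 + 2.42x = 146.23 - 2.39x → x_m = 22.7193.
Social marginal cost = private MC − MEB = 33.12 + 2.42x.
Set SMC = demand: 33.12 + 2.42x = 146.23 - 2.39x → x* = 23.5156.
Gap = |22.7193 − 23.5156| = 0.7963.

0.80 units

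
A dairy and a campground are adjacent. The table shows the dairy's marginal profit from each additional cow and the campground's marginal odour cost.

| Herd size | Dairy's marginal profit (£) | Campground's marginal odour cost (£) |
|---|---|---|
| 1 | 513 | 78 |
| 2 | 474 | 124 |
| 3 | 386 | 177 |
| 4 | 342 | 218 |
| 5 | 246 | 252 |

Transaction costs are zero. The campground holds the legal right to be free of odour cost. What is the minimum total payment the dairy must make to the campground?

£597

Efficient level: marginal profit ≥ marginal odour cost through level 4, so k* = 4.
With the campground holding the right, the dairy must at least compensate total damage at k*: 78 + 124 + 177 + 218 = 597.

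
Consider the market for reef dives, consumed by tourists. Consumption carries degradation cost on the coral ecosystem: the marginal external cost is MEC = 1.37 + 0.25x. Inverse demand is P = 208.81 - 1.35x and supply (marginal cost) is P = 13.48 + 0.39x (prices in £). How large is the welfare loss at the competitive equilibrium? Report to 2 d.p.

Market equilibrium (private): 13.48 + 0.39x = 208.81 - 1.35x → x_m = 112.2586.
Social marginal benefit = demand − MEC = 207.44 - 1.60x.
Set SMB = MC: 207.44 - 1.60x = 13.48 + 0.39x → x* = 97.4673.
The loss is the area between SMB and MC from x* to x_m; with linear curves that's a triangle of height MEC(x_m).
DWL = ½ × 14.7913 × 29.4347 = 217.6887.

DWL = £217.69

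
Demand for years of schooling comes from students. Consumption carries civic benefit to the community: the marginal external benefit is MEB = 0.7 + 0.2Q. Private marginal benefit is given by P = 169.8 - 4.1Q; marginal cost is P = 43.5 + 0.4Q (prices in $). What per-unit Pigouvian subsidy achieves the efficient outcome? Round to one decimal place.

subsidy = $6.6 per unit

Social marginal benefit = demand + MEB = 170.5 - 3.9Q.
Set SMB = MC: 170.5 - 3.9Q = 43.5 + 0.4Q → Q* = 29.5349.
The Pigouvian subsidy equals MEB at Q*: 0.7 + 0.2×29.5349 = 6.6070.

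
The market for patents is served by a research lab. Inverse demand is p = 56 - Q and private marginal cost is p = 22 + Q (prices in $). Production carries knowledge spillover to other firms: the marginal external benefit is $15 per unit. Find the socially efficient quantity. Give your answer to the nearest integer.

Q* = 25

Social marginal cost = private MC − MEB = 7 + Q.
Set SMC = demand: 7 + Q = 56 - Q → Q* = 24.5000.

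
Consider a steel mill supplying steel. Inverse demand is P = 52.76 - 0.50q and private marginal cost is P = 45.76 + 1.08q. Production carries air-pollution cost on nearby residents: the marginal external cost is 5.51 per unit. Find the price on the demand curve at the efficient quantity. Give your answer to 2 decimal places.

P = 52.29

Social marginal cost = private MC + MEC = 51.27 + 1.08q.
Set SMC = demand: 51.27 + 1.08q = 52.76 - 0.50q → q* = 0.9430.
Consumer price on the demand curve at q*: 52.76 − 0.50×0.9430 = 52.2885.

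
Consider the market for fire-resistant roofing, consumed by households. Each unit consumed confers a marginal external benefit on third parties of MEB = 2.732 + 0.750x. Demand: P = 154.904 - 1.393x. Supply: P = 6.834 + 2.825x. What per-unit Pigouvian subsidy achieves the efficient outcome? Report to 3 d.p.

subsidy = 35.345 per unit

Social marginal benefit = demand + MEB = 157.636 - 0.643x.
Set SMB = MC: 157.636 - 0.643x = 6.834 + 2.825x → x* = 43.4839.
The Pigouvian subsidy equals MEB at x*: 2.732 + 0.750×43.4839 = 35.3449.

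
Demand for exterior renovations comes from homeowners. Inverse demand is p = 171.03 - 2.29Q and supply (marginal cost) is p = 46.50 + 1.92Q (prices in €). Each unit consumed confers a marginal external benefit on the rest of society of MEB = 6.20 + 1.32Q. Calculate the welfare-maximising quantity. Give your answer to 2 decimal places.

Q* = 45.24

Social marginal benefit = demand + MEB = 177.23 - 0.97Q.
Set SMB = MC: 177.23 - 0.97Q = 46.50 + 1.92Q → Q* = 45.2353.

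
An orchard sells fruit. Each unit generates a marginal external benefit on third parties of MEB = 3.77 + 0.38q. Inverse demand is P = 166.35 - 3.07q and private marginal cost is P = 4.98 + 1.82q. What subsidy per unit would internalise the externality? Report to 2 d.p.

subsidy = 17.68 per unit

Social marginal cost = private MC − MEB = 1.21 + 1.44q.
Set SMC = demand: 1.21 + 1.44q = 166.35 - 3.07q → q* = 36.6164.
The Pigouvian subsidy equals MEB at q*: 3.77 + 0.38×36.6164 = 17.6842.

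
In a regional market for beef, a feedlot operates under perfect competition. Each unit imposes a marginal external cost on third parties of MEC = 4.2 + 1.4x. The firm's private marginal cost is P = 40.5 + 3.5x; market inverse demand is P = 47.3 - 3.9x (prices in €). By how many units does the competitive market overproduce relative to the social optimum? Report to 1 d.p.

Market equilibrium (private): 40.5 + 3.5x = 47.3 - 3.9x → x_m = 0.9189.
Social marginal cost = private MC + MEC = 44.7 + 4.9x.
Set SMC = demand: 44.7 + 4.9x = 47.3 - 3.9x → x* = 0.2955.
Gap = |0.9189 − 0.2955| = 0.6234.

0.6 units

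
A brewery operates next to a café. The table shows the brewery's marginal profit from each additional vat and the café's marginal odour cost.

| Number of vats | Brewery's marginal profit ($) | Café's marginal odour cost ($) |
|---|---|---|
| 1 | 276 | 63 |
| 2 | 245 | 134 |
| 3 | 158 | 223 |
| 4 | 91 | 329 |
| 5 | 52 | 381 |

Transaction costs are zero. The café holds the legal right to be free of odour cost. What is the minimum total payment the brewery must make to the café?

Efficient level: marginal profit ≥ marginal odour cost through level 2, so k* = 2.
With the café holding the right, the brewery must at least compensate total damage at k*: 63 + 134 = 197.

$197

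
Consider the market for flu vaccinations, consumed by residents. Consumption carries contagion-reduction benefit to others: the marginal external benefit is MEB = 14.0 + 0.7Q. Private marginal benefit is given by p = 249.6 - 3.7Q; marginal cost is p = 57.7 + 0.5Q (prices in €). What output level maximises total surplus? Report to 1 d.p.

Q* = 58.8

Social marginal benefit = demand + MEB = 263.6 - 3.0Q.
Set SMB = MC: 263.6 - 3.0Q = 57.7 + 0.5Q → Q* = 58.8286.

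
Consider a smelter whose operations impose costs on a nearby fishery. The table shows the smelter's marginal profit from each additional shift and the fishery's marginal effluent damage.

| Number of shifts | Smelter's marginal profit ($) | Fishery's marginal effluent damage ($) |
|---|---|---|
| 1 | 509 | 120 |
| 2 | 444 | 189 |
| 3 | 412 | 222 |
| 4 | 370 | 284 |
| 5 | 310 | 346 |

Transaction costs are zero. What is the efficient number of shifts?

4

Bargaining reaches the level where marginal profit last exceeds marginal effluent damage.
That holds through level 4 (370 ≥ 284) but not at 5 (310 < 346).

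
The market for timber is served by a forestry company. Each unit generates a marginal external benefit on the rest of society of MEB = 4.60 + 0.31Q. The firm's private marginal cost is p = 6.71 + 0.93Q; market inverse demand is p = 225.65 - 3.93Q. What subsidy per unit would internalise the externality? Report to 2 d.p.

subsidy = 19.83 per unit

Social marginal cost = private MC − MEB = 2.11 + 0.62Q.
Set SMC = demand: 2.11 + 0.62Q = 225.65 - 3.93Q → Q* = 49.1297.
The Pigouvian subsidy equals MEB at Q*: 4.60 + 0.31×49.1297 = 19.8302.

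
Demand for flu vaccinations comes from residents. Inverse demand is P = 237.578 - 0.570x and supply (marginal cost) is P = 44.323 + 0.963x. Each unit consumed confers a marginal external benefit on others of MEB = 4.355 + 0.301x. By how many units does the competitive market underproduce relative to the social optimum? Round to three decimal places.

34.334 units

Market equilibrium (private): 44.323 + 0.963x = 237.578 - 0.570x → x_m = 126.0633.
Social marginal benefit = demand + MEB = 241.933 - 0.269x.
Set SMB = MC: 241.933 - 0.269x = 44.323 + 0.963x → x* = 160.3977.
Gap = |126.0633 − 160.3977| = 34.3344.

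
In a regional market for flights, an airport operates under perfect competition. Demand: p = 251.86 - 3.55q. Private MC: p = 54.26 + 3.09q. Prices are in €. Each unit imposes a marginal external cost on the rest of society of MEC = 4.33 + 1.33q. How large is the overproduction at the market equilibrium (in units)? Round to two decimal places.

Market equilibrium (private): 54.26 + 3.09q = 251.86 - 3.55q → q_m = 29.7590.
Social marginal cost = private MC + MEC = 58.59 + 4.42q.
Set SMC = demand: 58.59 + 4.42q = 251.86 - 3.55q → q* = 24.2497.
Gap = |29.7590 − 24.2497| = 5.5093.

5.51 units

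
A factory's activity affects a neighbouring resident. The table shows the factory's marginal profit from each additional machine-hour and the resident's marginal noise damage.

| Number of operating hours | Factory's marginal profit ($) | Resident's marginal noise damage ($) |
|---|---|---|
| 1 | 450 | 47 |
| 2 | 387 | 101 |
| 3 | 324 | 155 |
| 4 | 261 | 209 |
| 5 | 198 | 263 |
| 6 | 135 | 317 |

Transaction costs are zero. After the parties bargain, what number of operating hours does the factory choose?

Bargaining reaches the level where marginal profit last exceeds marginal noise damage.
That holds through level 4 (261 ≥ 209) but not at 5 (198 < 263).

4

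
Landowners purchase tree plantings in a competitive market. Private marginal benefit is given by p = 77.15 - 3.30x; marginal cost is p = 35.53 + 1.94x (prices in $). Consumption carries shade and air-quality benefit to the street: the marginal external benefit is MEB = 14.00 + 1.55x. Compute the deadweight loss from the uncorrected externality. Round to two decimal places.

Market equilibrium (private): 35.53 + 1.94x = 77.15 - 3.30x → x_m = 7.9427.
Social marginal benefit = demand + MEB = 91.15 - 1.75x.
Set SMB = MC: 91.15 - 1.75x = 35.53 + 1.94x → x* = 15.0732.
Between x* and x_m the wedge SMB − MC runs linearly from 0 to MEB(x_m), so the loss is a triangle.
DWL = ½ × 7.1305 × 26.3113 = 93.8064.

DWL = $93.81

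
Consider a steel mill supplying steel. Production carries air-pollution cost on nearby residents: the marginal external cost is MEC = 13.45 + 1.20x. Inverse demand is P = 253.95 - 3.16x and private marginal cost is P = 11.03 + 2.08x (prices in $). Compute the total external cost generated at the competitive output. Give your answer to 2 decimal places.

Market equilibrium (private): 11.03 + 2.08x = 253.95 - 3.16x → x_m = 46.3588.
Total external cost = ∫₀^{x_m} (13.45 + 1.20x) dx = 13.45×46.3588 + ½×1.20×46.3588² = 1913.0089.

$1913.01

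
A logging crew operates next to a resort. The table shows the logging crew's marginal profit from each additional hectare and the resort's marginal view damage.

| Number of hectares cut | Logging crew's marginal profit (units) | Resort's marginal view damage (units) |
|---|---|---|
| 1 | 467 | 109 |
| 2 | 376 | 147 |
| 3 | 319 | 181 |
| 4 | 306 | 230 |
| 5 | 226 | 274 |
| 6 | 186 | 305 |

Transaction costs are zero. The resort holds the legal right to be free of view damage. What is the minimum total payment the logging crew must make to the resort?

667

Efficient level: marginal profit ≥ marginal view damage through level 4, so k* = 4.
With the resort holding the right, the logging crew must at least compensate total damage at k*: 109 + 147 + 181 + 230 = 667.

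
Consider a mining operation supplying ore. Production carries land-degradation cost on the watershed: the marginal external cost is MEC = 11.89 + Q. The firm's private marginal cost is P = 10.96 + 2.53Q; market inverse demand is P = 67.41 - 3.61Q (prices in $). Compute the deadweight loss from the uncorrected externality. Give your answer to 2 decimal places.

Market equilibrium (private): 10.96 + 2.53Q = 67.41 - 3.61Q → Q_m = 9.1938.
Social marginal cost = private MC + MEC = 22.85 + 3.53Q.
Set SMC = demand: 22.85 + 3.53Q = 67.41 - 3.61Q → Q* = 6.2409.
Height of the DWL triangle at Q_m is SMC(Q_m) − demand(Q_m) = MEC(Q_m) = 21.0838.
DWL = ½ × 2.9529 × 21.0838 = 31.1292.

DWL = $31.13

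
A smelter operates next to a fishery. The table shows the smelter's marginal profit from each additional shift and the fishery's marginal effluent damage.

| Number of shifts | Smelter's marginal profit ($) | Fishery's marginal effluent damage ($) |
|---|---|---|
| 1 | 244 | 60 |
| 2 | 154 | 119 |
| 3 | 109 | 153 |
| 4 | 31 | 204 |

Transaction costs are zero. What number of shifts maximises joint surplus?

2

Bargaining reaches the level where marginal profit last exceeds marginal effluent damage.
That holds through level 2 (154 ≥ 119) but not at 3 (109 < 153).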